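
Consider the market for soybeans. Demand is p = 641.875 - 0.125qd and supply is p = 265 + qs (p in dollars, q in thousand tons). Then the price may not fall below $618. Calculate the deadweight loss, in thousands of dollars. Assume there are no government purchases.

Rearranging demand gives qd = 5135 - 8p; rearranging supply gives qs = p - 265. In a free market, 5135 - 8p = p - 265 gives the equilibrium p* = 600, q* = 335.
Because the floor (618) lies above the market-clearing price, it is binding.
At p = 618: qd = 5135 - 8·618 = 191 and qs = 618 - 265 = 353.
Quantity traded falls to 191. At q = 191 the demand price is (5135 - 191)/8 = 618 and the supply price is 265 + 191 = 456.
Deadweight loss = ½ · (618 - 456) · (335 - 191) = ½ · 162 · 144 = 11664.

11664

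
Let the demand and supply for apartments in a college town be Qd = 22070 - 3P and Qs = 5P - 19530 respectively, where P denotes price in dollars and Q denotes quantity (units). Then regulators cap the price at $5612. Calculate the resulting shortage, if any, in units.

0

Setting quantity demanded equal to quantity supplied, 22070 - 3P = 5P - 19530, gives P* = 5200 and Q* = 6470.
The ceiling of 5612 is above the equilibrium price 5200, so it is not binding; the market clears at P* = 5200, Q* = 6470.
Since the control does not bind, there is no shortage.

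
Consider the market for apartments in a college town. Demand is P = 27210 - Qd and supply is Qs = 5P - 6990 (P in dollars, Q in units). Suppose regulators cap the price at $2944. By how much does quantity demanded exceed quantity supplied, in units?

16536

Rearranging demand gives Qd = 27210 - P. Setting quantity demanded equal to quantity supplied, 27210 - P = 5P - 6990, gives P* = 5700 and Q* = 21510.
Because the ceiling (2944) lies below the market-clearing price, it is binding.
At P = 2944: Qd = 27210 - 2944 = 24266 and Qs = 5·2944 - 6990 = 7730.
Shortage = Qd - Qs = 24266 - 7730 = 16536.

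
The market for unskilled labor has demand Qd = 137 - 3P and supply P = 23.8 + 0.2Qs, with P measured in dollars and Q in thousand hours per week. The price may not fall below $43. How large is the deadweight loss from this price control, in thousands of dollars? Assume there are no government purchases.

Rearranging supply gives Qs = 5P - 119. Equilibrium: 137 - 3P = 5P - 119, so 256 = 8P and P* = 32, Q* = 41.
The floor of 43 is above the equilibrium price 32, so it binds.
At P = 43: Qd = 137 - 3·43 = 8 and Qs = 5·43 - 119 = 96.
Quantity traded falls to 8. At Q = 8 the demand price is (137 - 8)/3 = 43 and the supply price is (119 + 8)/5 = 25.4.
Deadweight loss = ½ · (43 - 25.4) · (41 - 8) = ½ · 17.6 · 33 = 290.4.

290.4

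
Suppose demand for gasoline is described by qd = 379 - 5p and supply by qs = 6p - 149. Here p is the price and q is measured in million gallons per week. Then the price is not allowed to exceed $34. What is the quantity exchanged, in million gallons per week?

Equilibrium: 379 - 5p = 6p - 149, so 528 = 11p and p* = 48, q* = 139.
Because the ceiling (34) lies below the market-clearing price, it is binding.
At p = 34: qd = 379 - 5·34 = 209 and qs = 6·34 - 149 = 55.
The quantity actually transacted is the short side, supply: 55.

55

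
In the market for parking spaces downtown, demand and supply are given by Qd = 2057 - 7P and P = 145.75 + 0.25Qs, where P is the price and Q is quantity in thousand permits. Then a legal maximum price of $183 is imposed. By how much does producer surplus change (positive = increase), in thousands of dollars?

-14991

Rearranging supply gives Qs = 4P - 583. Equilibrium: 2057 - 7P = 4P - 583, so 2640 = 11P and P* = 240, Q* = 377.
Since 183 < 240, the ceiling is binding.
At P = 183: Qd = 2057 - 7·183 = 776 and Qs = 4·183 - 583 = 149.
Producer surplus without the control is ½ · (240 - 145.75) · 377 = 17766.125.
With the ceiling, producers sell 149 units at 183, so PS = ½ · (183 - 145.75) · 149 = 2775.125.
Change in producer surplus = 2775.125 - 17766.125 = -14991.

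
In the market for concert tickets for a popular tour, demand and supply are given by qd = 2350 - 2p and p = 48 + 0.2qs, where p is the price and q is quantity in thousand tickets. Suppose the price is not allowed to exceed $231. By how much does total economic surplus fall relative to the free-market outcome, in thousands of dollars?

169058.75

Rearranging supply gives qs = 5p - 240. Setting quantity demanded equal to quantity supplied, 2350 - 2p = 5p - 240, gives p* = 370 and q* = 1610.
The ceiling of 231 is below the equilibrium price 370, so it binds.
At p = 231: qd = 2350 - 2·231 = 1888 and qs = 5·231 - 240 = 915.
Quantity traded falls to 915. At q = 915 the demand price is (2350 - 915)/2 = 717.5 and the supply price is (240 + 915)/5 = 231.
Deadweight loss = ½ · (717.5 - 231) · (1610 - 915) = ½ · 486.5 · 695 = 169058.75.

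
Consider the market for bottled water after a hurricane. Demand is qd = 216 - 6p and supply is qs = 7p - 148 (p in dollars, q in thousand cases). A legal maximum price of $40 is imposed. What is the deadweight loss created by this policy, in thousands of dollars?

0

In a free market, 216 - 6p = 7p - 148 gives the equilibrium p* = 28, q* = 48.
Since 40 is above p* = 28, the ceiling does not bind and the free-market outcome prevails.
Since the control does not bind, no trades are prevented and deadweight loss is zero.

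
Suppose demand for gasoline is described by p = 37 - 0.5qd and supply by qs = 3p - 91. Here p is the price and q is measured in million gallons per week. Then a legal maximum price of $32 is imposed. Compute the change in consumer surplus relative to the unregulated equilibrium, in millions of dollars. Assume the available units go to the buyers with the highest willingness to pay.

2.75

Rearranging demand gives qd = 74 - 2p. Equilibrium: 74 - 2p = 3p - 91, so 165 = 5p and p* = 33, q* = 8.
Since 32 < 33, the ceiling is binding.
At p = 32: qd = 74 - 2·32 = 10 and qs = 3·32 - 91 = 5.
Consumer surplus without the control is ½ · (37 - 33) · 8 = 16.
With the ceiling, 5 units are sold at 32 (assume they go to the highest-value buyers). The demand price at q = 5 is 34.5, so CS = ½ · [(37 - 32) + (34.5 - 32)] · 5 = 18.75.
Change in consumer surplus = 18.75 - 16 = 2.75.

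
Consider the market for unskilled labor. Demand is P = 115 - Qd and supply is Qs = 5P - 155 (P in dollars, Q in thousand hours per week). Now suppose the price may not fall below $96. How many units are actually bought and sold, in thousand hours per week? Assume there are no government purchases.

19

Rearranging demand gives Qd = 115 - P. Without the control the market clears where 115 - P = 5P - 155, i.e. P* = 45 and Q* = 70.
Because the floor (96) lies above the market-clearing price, it is binding.
At P = 96: Qd = 115 - 96 = 19 and Qs = 5·96 - 155 = 325.
The quantity actually transacted is the short side, demand: 19.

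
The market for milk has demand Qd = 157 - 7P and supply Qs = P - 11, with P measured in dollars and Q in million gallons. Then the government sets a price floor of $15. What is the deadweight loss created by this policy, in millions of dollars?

0

Setting quantity demanded equal to quantity supplied, 157 - 7P = P - 11, gives P* = 21 and Q* = 10.
Since 15 is below P* = 21, the floor does not bind and the free-market outcome prevails.
Since the control does not bind, no trades are prevented and deadweight loss is zero.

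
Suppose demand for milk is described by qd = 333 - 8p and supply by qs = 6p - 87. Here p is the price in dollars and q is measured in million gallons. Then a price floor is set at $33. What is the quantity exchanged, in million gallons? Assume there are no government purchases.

69

Equilibrium: 333 - 8p = 6p - 87, so 420 = 14p and p* = 30, q* = 93.
Since 33 > 30, the floor is binding.
At p = 33: qd = 333 - 8·33 = 69 and qs = 6·33 - 87 = 111.
The quantity actually transacted is the short side, demand: 69.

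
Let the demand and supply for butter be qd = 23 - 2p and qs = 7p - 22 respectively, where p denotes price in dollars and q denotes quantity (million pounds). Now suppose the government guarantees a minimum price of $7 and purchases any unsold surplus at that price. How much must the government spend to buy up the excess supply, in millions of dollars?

Setting quantity demanded equal to quantity supplied, 23 - 2p = 7p - 22, gives p* = 5 and q* = 13.
The floor of 7 is above the equilibrium price 5, so it binds.
At p = 7: qd = 23 - 2·7 = 9 and qs = 7·7 - 22 = 27.
Surplus = qs - qd = 18.
Government expenditure = surplus × support price = 18 × 7 = 126.

126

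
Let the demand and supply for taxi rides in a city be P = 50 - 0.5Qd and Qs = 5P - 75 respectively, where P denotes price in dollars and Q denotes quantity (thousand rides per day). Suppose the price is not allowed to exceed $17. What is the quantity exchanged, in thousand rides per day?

10

Rearranging demand gives Qd = 100 - 2P. Without the control the market clears where 100 - 2P = 5P - 75, i.e. P* = 25 and Q* = 50.
Because the ceiling (17) lies below the market-clearing price, it is binding.
At P = 17: Qd = 100 - 2·17 = 66 and Qs = 5·17 - 75 = 10.
The quantity actually transacted is the short side, supply: 10.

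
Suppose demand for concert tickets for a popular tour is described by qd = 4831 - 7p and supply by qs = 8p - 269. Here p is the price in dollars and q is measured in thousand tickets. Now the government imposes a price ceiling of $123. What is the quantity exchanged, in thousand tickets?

715

Without the control the market clears where 4831 - 7p = 8p - 269, i.e. p* = 340 and q* = 2451.
The ceiling of 123 is below the equilibrium price 340, so it binds.
At p = 123: qd = 4831 - 7·123 = 3970 and qs = 8·123 - 269 = 715.
The quantity actually transacted is the short side, supply: 715.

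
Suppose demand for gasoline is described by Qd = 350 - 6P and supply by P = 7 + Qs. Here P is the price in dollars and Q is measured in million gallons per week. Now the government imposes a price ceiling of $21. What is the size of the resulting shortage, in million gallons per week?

210

Rearranging supply gives Qs = P - 7. Without the control the market clears where 350 - 6P = P - 7, i.e. P* = 51 and Q* = 44.
The ceiling of 21 is below the equilibrium price 51, so it binds.
At P = 21: Qd = 350 - 6·21 = 224 and Qs = 21 - 7 = 14.
Shortage = Qd - Qs = 224 - 14 = 210.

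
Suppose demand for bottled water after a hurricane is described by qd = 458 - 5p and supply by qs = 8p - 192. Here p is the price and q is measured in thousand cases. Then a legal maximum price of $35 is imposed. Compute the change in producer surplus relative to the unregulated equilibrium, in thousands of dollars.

Setting quantity demanded equal to quantity supplied, 458 - 5p = 8p - 192, gives p* = 50 and q* = 208.
Since 35 < 50, the ceiling is binding.
At p = 35: qd = 458 - 5·35 = 283 and qs = 8·35 - 192 = 88.
Producer surplus without the control is ½ · (50 - 24) · 208 = 2704.
With the ceiling, producers sell 88 units at 35, so PS = ½ · (35 - 24) · 88 = 484.
Change in producer surplus = 484 - 2704 = -2220.

-2220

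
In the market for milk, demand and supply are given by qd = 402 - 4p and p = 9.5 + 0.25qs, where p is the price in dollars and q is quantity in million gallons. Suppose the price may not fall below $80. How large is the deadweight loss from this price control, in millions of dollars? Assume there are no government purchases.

Rearranging supply gives qs = 4p - 38. In a free market, 402 - 4p = 4p - 38 gives the equilibrium p* = 55, q* = 182.
Since 80 > 55, the floor is binding.
At p = 80: qd = 402 - 4·80 = 82 and qs = 4·80 - 38 = 282.
Quantity traded falls to 82. At q = 82 the demand price is (402 - 82)/4 = 80 and the supply price is (38 + 82)/4 = 30.
Deadweight loss = ½ · (80 - 30) · (182 - 82) = ½ · 50 · 100 = 2500.

2500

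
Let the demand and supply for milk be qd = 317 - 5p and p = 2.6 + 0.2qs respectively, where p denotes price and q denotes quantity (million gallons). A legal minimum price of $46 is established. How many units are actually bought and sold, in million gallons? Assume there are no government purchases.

87

Rearranging supply gives qs = 5p - 13. Setting quantity demanded equal to quantity supplied, 317 - 5p = 5p - 13, gives p* = 33 and q* = 152.
Since 46 > 33, the floor is binding.
At p = 46: qd = 317 - 5·46 = 87 and qs = 5·46 - 13 = 217.
The quantity actually transacted is the short side, demand: 87.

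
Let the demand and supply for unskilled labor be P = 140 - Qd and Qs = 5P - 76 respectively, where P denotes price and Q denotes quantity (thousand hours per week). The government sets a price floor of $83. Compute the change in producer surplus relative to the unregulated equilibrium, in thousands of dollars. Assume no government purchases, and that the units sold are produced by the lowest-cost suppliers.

Rearranging demand gives Qd = 140 - P. In a free market, 140 - P = 5P - 76 gives the equilibrium P* = 36, Q* = 104.
Because the floor (83) lies above the market-clearing price, it is binding.
At P = 83: Qd = 140 - 83 = 57 and Qs = 5·83 - 76 = 339.
Producer surplus without the control is ½ · (36 - 15.2) · 104 = 1081.6.
With the floor, 57 units are sold at 83. The supply price at Q = 57 is 26.6, so PS = ½ · [(83 - 15.2) + (83 - 26.6)] · 57 = 3539.7.
Change in producer surplus = 3539.7 - 1081.6 = 2458.1.

2458.1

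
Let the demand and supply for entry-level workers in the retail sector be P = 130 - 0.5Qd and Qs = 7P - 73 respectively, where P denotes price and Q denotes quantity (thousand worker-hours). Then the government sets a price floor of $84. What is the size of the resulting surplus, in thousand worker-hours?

Rearranging demand gives Qd = 260 - 2P. Setting quantity demanded equal to quantity supplied, 260 - 2P = 7P - 73, gives P* = 37 and Q* = 186.
Because the floor (84) lies above the market-clearing price, it is binding.
At P = 84: Qd = 260 - 2·84 = 92 and Qs = 7·84 - 73 = 515.
Surplus = Qs - Qd = 515 - 92 = 423.

423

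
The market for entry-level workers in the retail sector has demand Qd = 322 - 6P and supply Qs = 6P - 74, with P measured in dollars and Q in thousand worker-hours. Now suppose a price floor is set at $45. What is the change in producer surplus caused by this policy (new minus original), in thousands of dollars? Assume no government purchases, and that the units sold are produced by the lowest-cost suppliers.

Setting quantity demanded equal to quantity supplied, 322 - 6P = 6P - 74, gives P* = 33 and Q* = 124.
The floor of 45 is above the equilibrium price 33, so it binds.
At P = 45: Qd = 322 - 6·45 = 52 and Qs = 6·45 - 74 = 196.
Producer surplus without the control is ½ · (33 - 37/3) · 124 = 3844/3.
With the floor, 52 units are sold at 45. The supply price at Q = 52 is 21, so PS = ½ · [(45 - 37/3) + (45 - 21)] · 52 = 4420/3.
Change in producer surplus = 4420/3 - 3844/3 = 192.

192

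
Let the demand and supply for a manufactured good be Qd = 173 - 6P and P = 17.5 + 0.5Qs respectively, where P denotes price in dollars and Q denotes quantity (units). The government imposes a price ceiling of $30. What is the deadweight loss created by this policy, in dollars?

Rearranging supply gives Qs = 2P - 35. Equilibrium: 173 - 6P = 2P - 35, so 208 = 8P and P* = 26, Q* = 17.
The ceiling of 30 is above the equilibrium price 26, so it is not binding; the market clears at P* = 26, Q* = 17.
Since the control does not bind, no trades are prevented and deadweight loss is zero.

0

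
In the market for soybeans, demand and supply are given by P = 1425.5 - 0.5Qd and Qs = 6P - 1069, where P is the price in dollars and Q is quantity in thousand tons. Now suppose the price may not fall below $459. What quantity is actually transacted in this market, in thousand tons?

Rearranging demand gives Qd = 2851 - 2P. Setting quantity demanded equal to quantity supplied, 2851 - 2P = 6P - 1069, gives P* = 490 and Q* = 1871.
Since 459 is below P* = 490, the floor does not bind and the free-market outcome prevails.

1871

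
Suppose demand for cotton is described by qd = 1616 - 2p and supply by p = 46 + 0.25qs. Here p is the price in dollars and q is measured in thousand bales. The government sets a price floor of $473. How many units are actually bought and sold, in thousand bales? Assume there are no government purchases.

Rearranging supply gives qs = 4p - 184. Setting quantity demanded equal to quantity supplied, 1616 - 2p = 4p - 184, gives p* = 300 and q* = 1016.
The floor of 473 is above the equilibrium price 300, so it binds.
At p = 473: qd = 1616 - 2·473 = 670 and qs = 4·473 - 184 = 1708.
The quantity actually transacted is the short side, demand: 670.

670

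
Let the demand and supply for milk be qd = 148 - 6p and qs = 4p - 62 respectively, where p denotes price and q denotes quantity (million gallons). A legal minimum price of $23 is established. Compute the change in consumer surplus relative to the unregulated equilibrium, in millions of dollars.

-32

Equilibrium: 148 - 6p = 4p - 62, so 210 = 10p and p* = 21, q* = 22.
The floor of 23 is above the equilibrium price 21, so it binds.
At p = 23: qd = 148 - 6·23 = 10 and qs = 4·23 - 62 = 30.
Consumer surplus without the control is ½ · (74/3 - 21) · 22 = 121/3.
With the floor, consumers buy 10 units at 23, so CS = ½ · (74/3 - 23) · 10 = 25/3.
Change in consumer surplus = 25/3 - 121/3 = -32.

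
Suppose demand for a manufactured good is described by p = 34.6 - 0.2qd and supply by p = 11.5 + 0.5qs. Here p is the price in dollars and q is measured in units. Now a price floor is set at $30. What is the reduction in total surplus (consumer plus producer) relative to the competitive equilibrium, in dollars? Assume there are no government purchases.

Rearranging demand gives qd = 173 - 5p; rearranging supply gives qs = 2p - 23. Equilibrium: 173 - 5p = 2p - 23, so 196 = 7p and p* = 28, q* = 33.
The floor of 30 is above the equilibrium price 28, so it binds.
At p = 30: qd = 173 - 5·30 = 23 and qs = 2·30 - 23 = 37.
Quantity traded falls to 23. At q = 23 the demand price is (173 - 23)/5 = 30 and the supply price is (23 + 23)/2 = 23.
Deadweight loss = ½ · (30 - 23) · (33 - 23) = ½ · 7 · 10 = 35.

35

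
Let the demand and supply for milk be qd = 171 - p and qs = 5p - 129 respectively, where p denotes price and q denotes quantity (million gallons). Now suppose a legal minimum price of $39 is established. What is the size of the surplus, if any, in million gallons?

Without the control the market clears where 171 - p = 5p - 129, i.e. p* = 50 and q* = 121.
The floor of 39 is below the equilibrium price 50, so it is not binding; the market clears at p* = 50, q* = 121.
Since the control does not bind, there is no surplus.

0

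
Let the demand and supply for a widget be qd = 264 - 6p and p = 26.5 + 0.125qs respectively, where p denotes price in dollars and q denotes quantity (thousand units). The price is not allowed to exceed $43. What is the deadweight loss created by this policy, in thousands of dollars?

0

Rearranging supply gives qs = 8p - 212. Without the control the market clears where 264 - 6p = 8p - 212, i.e. p* = 34 and q* = 60.
Since 43 is above p* = 34, the ceiling does not bind and the free-market outcome prevails.
Since the control does not bind, no trades are prevented and deadweight loss is zero.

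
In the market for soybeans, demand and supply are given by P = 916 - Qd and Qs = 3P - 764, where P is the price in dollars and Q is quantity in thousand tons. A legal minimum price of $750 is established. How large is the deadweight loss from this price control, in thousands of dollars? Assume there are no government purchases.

Rearranging demand gives Qd = 916 - P. Equilibrium: 916 - P = 3P - 764, so 1680 = 4P and P* = 420, Q* = 496.
Because the floor (750) lies above the market-clearing price, it is binding.
At P = 750: Qd = 916 - 750 = 166 and Qs = 3·750 - 764 = 1486.
Quantity traded falls to 166. At Q = 166 the demand price is 916 - 166 = 750 and the supply price is (764 + 166)/3 = 310.
Deadweight loss = ½ · (750 - 310) · (496 - 166) = ½ · 440 · 330 = 72600.

72600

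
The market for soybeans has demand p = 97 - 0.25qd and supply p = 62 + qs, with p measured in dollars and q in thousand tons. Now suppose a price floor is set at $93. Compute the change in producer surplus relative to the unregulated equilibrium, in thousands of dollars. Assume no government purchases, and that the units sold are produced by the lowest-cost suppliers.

Rearranging demand gives qd = 388 - 4p; rearranging supply gives qs = p - 62. Without the control the market clears where 388 - 4p = p - 62, i.e. p* = 90 and q* = 28.
The floor of 93 is above the equilibrium price 90, so it binds.
At p = 93: qd = 388 - 4·93 = 16 and qs = 93 - 62 = 31.
Producer surplus without the control is ½ · (90 - 62) · 28 = 392.
With the floor, 16 units are sold at 93. The supply price at q = 16 is 78, so PS = ½ · [(93 - 62) + (93 - 78)] · 16 = 368.
Change in producer surplus = 368 - 392 = -24.

-24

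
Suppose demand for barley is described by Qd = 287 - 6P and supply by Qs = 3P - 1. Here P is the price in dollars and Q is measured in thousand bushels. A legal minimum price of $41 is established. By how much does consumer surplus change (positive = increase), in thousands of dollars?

-612

In a free market, 287 - 6P = 3P - 1 gives the equilibrium P* = 32, Q* = 95.
Since 41 > 32, the floor is binding.
At P = 41: Qd = 287 - 6·41 = 41 and Qs = 3·41 - 1 = 122.
Consumer surplus without the control is ½ · (287/6 - 32) · 95 = 9025/12.
With the floor, consumers buy 41 units at 41, so CS = ½ · (287/6 - 41) · 41 = 1681/12.
Change in consumer surplus = 1681/12 - 9025/12 = -612.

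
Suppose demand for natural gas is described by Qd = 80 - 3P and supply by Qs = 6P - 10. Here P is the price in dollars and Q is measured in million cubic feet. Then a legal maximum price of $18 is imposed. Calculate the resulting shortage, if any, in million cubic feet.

Equilibrium: 80 - 3P = 6P - 10, so 90 = 9P and P* = 10, Q* = 50.
Since 18 is above P* = 10, the ceiling does not bind and the free-market outcome prevails.
Since the control does not bind, there is no shortage.

0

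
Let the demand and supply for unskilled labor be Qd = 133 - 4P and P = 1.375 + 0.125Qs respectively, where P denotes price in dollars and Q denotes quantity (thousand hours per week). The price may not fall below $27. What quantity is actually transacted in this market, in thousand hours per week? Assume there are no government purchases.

25

Rearranging supply gives Qs = 8P - 11. Equilibrium: 133 - 4P = 8P - 11, so 144 = 12P and P* = 12, Q* = 85.
Because the floor (27) lies above the market-clearing price, it is binding.
At P = 27: Qd = 133 - 4·27 = 25 and Qs = 8·27 - 11 = 205.
The quantity actually transacted is the short side, demand: 25.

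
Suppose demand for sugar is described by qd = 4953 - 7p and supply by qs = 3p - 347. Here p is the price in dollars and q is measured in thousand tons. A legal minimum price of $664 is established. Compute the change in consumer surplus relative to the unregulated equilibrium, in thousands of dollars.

Equilibrium: 4953 - 7p = 3p - 347, so 5300 = 10p and p* = 530, q* = 1243.
The floor of 664 is above the equilibrium price 530, so it binds.
At p = 664: qd = 4953 - 7·664 = 305 and qs = 3·664 - 347 = 1645.
Consumer surplus without the control is ½ · (4953/7 - 530) · 1243 = 1545049/14.
With the floor, consumers buy 305 units at 664, so CS = ½ · (4953/7 - 664) · 305 = 93025/14.
Change in consumer surplus = 93025/14 - 1545049/14 = -103716.

-103716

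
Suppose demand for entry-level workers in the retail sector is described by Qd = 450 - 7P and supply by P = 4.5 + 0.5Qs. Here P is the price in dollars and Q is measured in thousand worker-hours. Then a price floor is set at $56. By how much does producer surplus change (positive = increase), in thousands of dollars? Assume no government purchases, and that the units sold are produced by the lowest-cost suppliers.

Rearranging supply gives Qs = 2P - 9. Without the control the market clears where 450 - 7P = 2P - 9, i.e. P* = 51 and Q* = 93.
The floor of 56 is above the equilibrium price 51, so it binds.
At P = 56: Qd = 450 - 7·56 = 58 and Qs = 2·56 - 9 = 103.
Producer surplus without the control is ½ · (51 - 4.5) · 93 = 2162.25.
With the floor, 58 units are sold at 56. The supply price at Q = 58 is 33.5, so PS = ½ · [(56 - 4.5) + (56 - 33.5)] · 58 = 2146.
Change in producer surplus = 2146 - 2162.25 = -16.25.

-16.25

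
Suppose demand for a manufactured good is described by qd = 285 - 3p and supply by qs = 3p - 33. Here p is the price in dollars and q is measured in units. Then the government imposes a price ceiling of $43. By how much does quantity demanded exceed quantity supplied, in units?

60

In a free market, 285 - 3p = 3p - 33 gives the equilibrium p* = 53, q* = 126.
The ceiling of 43 is below the equilibrium price 53, so it binds.
At p = 43: qd = 285 - 3·43 = 156 and qs = 3·43 - 33 = 96.
Shortage = qd - qs = 156 - 96 = 60.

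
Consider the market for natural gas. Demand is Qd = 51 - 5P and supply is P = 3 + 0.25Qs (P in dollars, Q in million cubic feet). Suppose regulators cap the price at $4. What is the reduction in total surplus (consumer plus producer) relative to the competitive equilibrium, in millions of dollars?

32.4

Rearranging supply gives Qs = 4P - 12. Without the control the market clears where 51 - 5P = 4P - 12, i.e. P* = 7 and Q* = 16.
Because the ceiling (4) lies below the market-clearing price, it is binding.
At P = 4: Qd = 51 - 5·4 = 31 and Qs = 4·4 - 12 = 4.
Quantity traded falls to 4. At Q = 4 the demand price is (51 - 4)/5 = 9.4 and the supply price is (12 + 4)/4 = 4.
Deadweight loss = ½ · (9.4 - 4) · (16 - 4) = ½ · 5.4 · 12 = 32.4.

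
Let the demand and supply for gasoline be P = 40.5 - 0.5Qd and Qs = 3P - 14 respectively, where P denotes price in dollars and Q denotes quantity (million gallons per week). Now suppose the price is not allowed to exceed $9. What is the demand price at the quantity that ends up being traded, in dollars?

Rearranging demand gives Qd = 81 - 2P. Setting quantity demanded equal to quantity supplied, 81 - 2P = 3P - 14, gives P* = 19 and Q* = 43.
Because the ceiling (9) lies below the market-clearing price, it is binding.
At P = 9: Qd = 81 - 2·9 = 63 and Qs = 3·9 - 14 = 13.
Only 13 units reach the market. On the demand curve, the marginal buyer's willingness to pay at Q = 13 is (81 - 13)/2 = 34.

34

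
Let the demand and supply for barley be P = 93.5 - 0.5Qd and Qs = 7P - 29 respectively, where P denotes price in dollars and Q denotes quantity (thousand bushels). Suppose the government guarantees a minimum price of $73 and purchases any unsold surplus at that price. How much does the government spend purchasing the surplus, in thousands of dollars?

32193

Rearranging demand gives Qd = 187 - 2P. Setting quantity demanded equal to quantity supplied, 187 - 2P = 7P - 29, gives P* = 24 and Q* = 139.
Since 73 > 24, the floor is binding.
At P = 73: Qd = 187 - 2·73 = 41 and Qs = 7·73 - 29 = 482.
Surplus = Qs - Qd = 441.
Government expenditure = surplus × support price = 441 × 73 = 32193.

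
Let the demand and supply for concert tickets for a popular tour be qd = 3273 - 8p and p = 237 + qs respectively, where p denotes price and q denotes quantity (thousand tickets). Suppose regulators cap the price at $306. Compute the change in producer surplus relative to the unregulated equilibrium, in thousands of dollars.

-9324

Rearranging supply gives qs = p - 237. Equilibrium: 3273 - 8p = p - 237, so 3510 = 9p and p* = 390, q* = 153.
The ceiling of 306 is below the equilibrium price 390, so it binds.
At p = 306: qd = 3273 - 8·306 = 825 and qs = 306 - 237 = 69.
Producer surplus without the control is ½ · (390 - 237) · 153 = 11704.5.
With the ceiling, producers sell 69 units at 306, so PS = ½ · (306 - 237) · 69 = 2380.5.
Change in producer surplus = 2380.5 - 11704.5 = -9324.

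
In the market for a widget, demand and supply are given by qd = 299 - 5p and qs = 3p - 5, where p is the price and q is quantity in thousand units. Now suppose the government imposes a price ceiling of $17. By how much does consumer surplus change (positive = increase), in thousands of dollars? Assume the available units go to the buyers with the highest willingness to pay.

569.1

In a free market, 299 - 5p = 3p - 5 gives the equilibrium p* = 38, q* = 109.
Because the ceiling (17) lies below the market-clearing price, it is binding.
At p = 17: qd = 299 - 5·17 = 214 and qs = 3·17 - 5 = 46.
Consumer surplus without the control is ½ · (59.8 - 38) · 109 = 1188.1.
With the ceiling, 46 units are sold at 17 (assume they go to the highest-value buyers). The demand price at q = 46 is 50.6, so CS = ½ · [(59.8 - 17) + (50.6 - 17)] · 46 = 1757.2.
Change in consumer surplus = 1757.2 - 1188.1 = 569.1.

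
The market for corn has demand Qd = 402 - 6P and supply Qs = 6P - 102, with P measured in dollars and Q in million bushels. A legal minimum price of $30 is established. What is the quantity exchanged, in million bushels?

Setting quantity demanded equal to quantity supplied, 402 - 6P = 6P - 102, gives P* = 42 and Q* = 150.
Since 30 is below P* = 42, the floor does not bind and the free-market outcome prevails.

150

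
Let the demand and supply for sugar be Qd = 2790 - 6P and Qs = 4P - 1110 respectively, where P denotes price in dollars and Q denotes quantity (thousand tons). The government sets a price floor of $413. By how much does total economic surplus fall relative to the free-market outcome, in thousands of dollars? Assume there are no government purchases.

3967.5

Equilibrium: 2790 - 6P = 4P - 1110, so 3900 = 10P and P* = 390, Q* = 450.
Since 413 > 390, the floor is binding.
At P = 413: Qd = 2790 - 6·413 = 312 and Qs = 4·413 - 1110 = 542.
Quantity traded falls to 312. At Q = 312 the demand price is (2790 - 312)/6 = 413 and the supply price is (1110 + 312)/4 = 355.5.
Deadweight loss = ½ · (413 - 355.5) · (450 - 312) = ½ · 57.5 · 138 = 3967.5.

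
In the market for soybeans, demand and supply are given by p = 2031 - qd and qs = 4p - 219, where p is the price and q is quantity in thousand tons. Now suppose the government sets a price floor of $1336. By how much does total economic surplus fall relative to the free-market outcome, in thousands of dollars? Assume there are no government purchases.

Rearranging demand gives qd = 2031 - p. Setting quantity demanded equal to quantity supplied, 2031 - p = 4p - 219, gives p* = 450 and q* = 1581.
Because the floor (1336) lies above the market-clearing price, it is binding.
At p = 1336: qd = 2031 - 1336 = 695 and qs = 4·1336 - 219 = 5125.
Quantity traded falls to 695. At q = 695 the demand price is 2031 - 695 = 1336 and the supply price is (219 + 695)/4 = 228.5.
Deadweight loss = ½ · (1336 - 228.5) · (1581 - 695) = ½ · 1107.5 · 886 = 490622.5.

490622.5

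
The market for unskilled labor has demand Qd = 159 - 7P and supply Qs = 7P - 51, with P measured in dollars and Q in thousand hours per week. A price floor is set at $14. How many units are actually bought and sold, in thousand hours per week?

54

In a free market, 159 - 7P = 7P - 51 gives the equilibrium P* = 15, Q* = 54.
The floor of 14 is below the equilibrium price 15, so it is not binding; the market clears at P* = 15, Q* = 54.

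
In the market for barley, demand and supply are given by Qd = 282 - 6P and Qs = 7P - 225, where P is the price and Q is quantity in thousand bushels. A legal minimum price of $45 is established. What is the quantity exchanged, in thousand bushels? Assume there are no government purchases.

12

In a free market, 282 - 6P = 7P - 225 gives the equilibrium P* = 39, Q* = 48.
Because the floor (45) lies above the market-clearing price, it is binding.
At P = 45: Qd = 282 - 6·45 = 12 and Qs = 7·45 - 225 = 90.
The quantity actually transacted is the short side, demand: 12.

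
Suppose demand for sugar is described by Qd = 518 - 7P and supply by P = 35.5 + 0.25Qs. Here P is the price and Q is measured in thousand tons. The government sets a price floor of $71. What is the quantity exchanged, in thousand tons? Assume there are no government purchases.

21

Rearranging supply gives Qs = 4P - 142. Equilibrium: 518 - 7P = 4P - 142, so 660 = 11P and P* = 60, Q* = 98.
Because the floor (71) lies above the market-clearing price, it is binding.
At P = 71: Qd = 518 - 7·71 = 21 and Qs = 4·71 - 142 = 142.
The quantity actually transacted is the short side, demand: 21.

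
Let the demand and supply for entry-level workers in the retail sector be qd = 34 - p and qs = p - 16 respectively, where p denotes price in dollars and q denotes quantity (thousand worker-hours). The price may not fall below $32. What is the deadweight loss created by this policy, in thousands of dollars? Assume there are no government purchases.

In a free market, 34 - p = p - 16 gives the equilibrium p* = 25, q* = 9.
The floor of 32 is above the equilibrium price 25, so it binds.
At p = 32: qd = 34 - 32 = 2 and qs = 32 - 16 = 16.
Quantity traded falls to 2. At q = 2 the demand price is 34 - 2 = 32 and the supply price is 16 + 2 = 18.
Deadweight loss = ½ · (32 - 18) · (9 - 2) = ½ · 14 · 7 = 49.

49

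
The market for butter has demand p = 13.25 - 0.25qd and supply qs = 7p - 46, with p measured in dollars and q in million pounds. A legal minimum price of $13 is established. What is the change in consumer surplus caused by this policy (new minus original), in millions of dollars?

Rearranging demand gives qd = 53 - 4p. Equilibrium: 53 - 4p = 7p - 46, so 99 = 11p and p* = 9, q* = 17.
The floor of 13 is above the equilibrium price 9, so it binds.
At p = 13: qd = 53 - 4·13 = 1 and qs = 7·13 - 46 = 45.
Consumer surplus without the control is ½ · (13.25 - 9) · 17 = 36.125.
With the floor, consumers buy 1 units at 13, so CS = ½ · (13.25 - 13) · 1 = 0.125.
Change in consumer surplus = 0.125 - 36.125 = -36.

-36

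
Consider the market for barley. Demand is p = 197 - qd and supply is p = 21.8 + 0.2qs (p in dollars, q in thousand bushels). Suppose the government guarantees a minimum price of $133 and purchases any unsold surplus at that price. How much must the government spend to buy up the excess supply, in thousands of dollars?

65436

Rearranging demand gives qd = 197 - p; rearranging supply gives qs = 5p - 109. Without the control the market clears where 197 - p = 5p - 109, i.e. p* = 51 and q* = 146.
Since 133 > 51, the floor is binding.
At p = 133: qd = 197 - 133 = 64 and qs = 5·133 - 109 = 556.
Surplus = qs - qd = 492.
Government expenditure = surplus × support price = 492 × 133 = 65436.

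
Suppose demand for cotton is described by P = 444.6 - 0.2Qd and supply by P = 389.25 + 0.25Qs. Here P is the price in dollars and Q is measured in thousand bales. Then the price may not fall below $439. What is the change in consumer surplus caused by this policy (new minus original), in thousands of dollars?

-1434.5

Rearranging demand gives Qd = 2223 - 5P; rearranging supply gives Qs = 4P - 1557. Without the control the market clears where 2223 - 5P = 4P - 1557, i.e. P* = 420 and Q* = 123.
Because the floor (439) lies above the market-clearing price, it is binding.
At P = 439: Qd = 2223 - 5·439 = 28 and Qs = 4·439 - 1557 = 199.
Consumer surplus without the control is ½ · (444.6 - 420) · 123 = 1512.9.
With the floor, consumers buy 28 units at 439, so CS = ½ · (444.6 - 439) · 28 = 78.4.
Change in consumer surplus = 78.4 - 1512.9 = -1434.5.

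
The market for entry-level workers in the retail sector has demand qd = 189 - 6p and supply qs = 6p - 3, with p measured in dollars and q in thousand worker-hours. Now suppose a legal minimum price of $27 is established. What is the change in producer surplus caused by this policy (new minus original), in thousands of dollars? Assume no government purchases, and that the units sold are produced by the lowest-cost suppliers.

Setting quantity demanded equal to quantity supplied, 189 - 6p = 6p - 3, gives p* = 16 and q* = 93.
Because the floor (27) lies above the market-clearing price, it is binding.
At p = 27: qd = 189 - 6·27 = 27 and qs = 6·27 - 3 = 159.
Producer surplus without the control is ½ · (16 - 0.5) · 93 = 720.75.
With the floor, 27 units are sold at 27. The supply price at q = 27 is 5, so PS = ½ · [(27 - 0.5) + (27 - 5)] · 27 = 654.75.
Change in producer surplus = 654.75 - 720.75 = -66.

-66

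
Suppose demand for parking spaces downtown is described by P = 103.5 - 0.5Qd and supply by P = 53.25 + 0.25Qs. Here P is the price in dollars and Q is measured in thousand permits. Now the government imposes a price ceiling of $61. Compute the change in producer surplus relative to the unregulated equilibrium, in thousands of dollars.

-441

Rearranging demand gives Qd = 207 - 2P; rearranging supply gives Qs = 4P - 213. Equilibrium: 207 - 2P = 4P - 213, so 420 = 6P and P* = 70, Q* = 67.
Because the ceiling (61) lies below the market-clearing price, it is binding.
At P = 61: Qd = 207 - 2·61 = 85 and Qs = 4·61 - 213 = 31.
Producer surplus without the control is ½ · (70 - 53.25) · 67 = 561.125.
With the ceiling, producers sell 31 units at 61, so PS = ½ · (61 - 53.25) · 31 = 120.125.
Change in producer surplus = 120.125 - 561.125 = -441.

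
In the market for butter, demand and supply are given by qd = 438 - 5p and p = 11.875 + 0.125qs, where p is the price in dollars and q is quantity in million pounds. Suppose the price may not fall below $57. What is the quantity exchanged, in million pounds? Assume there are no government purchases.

153

Rearranging supply gives qs = 8p - 95. Setting quantity demanded equal to quantity supplied, 438 - 5p = 8p - 95, gives p* = 41 and q* = 233.
Since 57 > 41, the floor is binding.
At p = 57: qd = 438 - 5·57 = 153 and qs = 8·57 - 95 = 361.
The quantity actually transacted is the short side, demand: 153.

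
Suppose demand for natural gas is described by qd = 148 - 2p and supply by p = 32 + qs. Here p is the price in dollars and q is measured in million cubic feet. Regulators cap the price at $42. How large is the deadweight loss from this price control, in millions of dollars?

243

Rearranging supply gives qs = p - 32. Setting quantity demanded equal to quantity supplied, 148 - 2p = p - 32, gives p* = 60 and q* = 28.
Because the ceiling (42) lies below the market-clearing price, it is binding.
At p = 42: qd = 148 - 2·42 = 64 and qs = 42 - 32 = 10.
Quantity traded falls to 10. At q = 10 the demand price is (148 - 10)/2 = 69 and the supply price is 32 + 10 = 42.
Deadweight loss = ½ · (69 - 42) · (28 - 10) = ½ · 27 · 18 = 243.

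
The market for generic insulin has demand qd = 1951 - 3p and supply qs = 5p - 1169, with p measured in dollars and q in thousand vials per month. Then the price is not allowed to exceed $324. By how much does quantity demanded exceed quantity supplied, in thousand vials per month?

In a free market, 1951 - 3p = 5p - 1169 gives the equilibrium p* = 390, q* = 781.
Since 324 < 390, the ceiling is binding.
At p = 324: qd = 1951 - 3·324 = 979 and qs = 5·324 - 1169 = 451.
Shortage = qd - qs = 979 - 451 = 528.

528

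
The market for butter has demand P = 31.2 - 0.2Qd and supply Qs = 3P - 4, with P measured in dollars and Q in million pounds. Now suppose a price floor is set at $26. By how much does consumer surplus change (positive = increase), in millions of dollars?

Rearranging demand gives Qd = 156 - 5P. Without the control the market clears where 156 - 5P = 3P - 4, i.e. P* = 20 and Q* = 56.
The floor of 26 is above the equilibrium price 20, so it binds.
At P = 26: Qd = 156 - 5·26 = 26 and Qs = 3·26 - 4 = 74.
Consumer surplus without the control is ½ · (31.2 - 20) · 56 = 313.6.
With the floor, consumers buy 26 units at 26, so CS = ½ · (31.2 - 26) · 26 = 67.6.
Change in consumer surplus = 67.6 - 313.6 = -246.

-246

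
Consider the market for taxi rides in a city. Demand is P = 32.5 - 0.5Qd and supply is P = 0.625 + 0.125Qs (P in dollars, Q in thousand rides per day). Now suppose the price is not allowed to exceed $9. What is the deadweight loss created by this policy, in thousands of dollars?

Rearranging demand gives Qd = 65 - 2P; rearranging supply gives Qs = 8P - 5. In a free market, 65 - 2P = 8P - 5 gives the equilibrium P* = 7, Q* = 51.
The ceiling of 9 is above the equilibrium price 7, so it is not binding; the market clears at P* = 7, Q* = 51.
Since the control does not bind, no trades are prevented and deadweight loss is zero.

0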